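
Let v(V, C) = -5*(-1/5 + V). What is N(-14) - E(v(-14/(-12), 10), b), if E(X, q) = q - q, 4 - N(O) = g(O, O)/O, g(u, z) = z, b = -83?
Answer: 3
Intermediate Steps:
N(O) = 3 (N(O) = 4 - O/O = 4 - 1*1 = 4 - 1 = 3)
v(V, C) = 1 - 5*V (v(V, C) = -5*(-1*⅕ + V) = -5*(-⅕ + V) = 1 - 5*V)
E(X, q) = 0
N(-14) - E(v(-14/(-12), 10), b) = 3 - 1*0 = 3 + 0 = 3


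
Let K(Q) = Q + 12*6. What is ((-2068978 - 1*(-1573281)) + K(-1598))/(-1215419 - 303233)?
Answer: 497223/1518652 ≈ 0.32741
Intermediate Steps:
K(Q) = 72 + Q (K(Q) = Q + 72 = 72 + Q)
((-2068978 - 1*(-1573281)) + K(-1598))/(-1215419 - 303233) = ((-2068978 - 1*(-1573281)) + (72 - 1598))/(-1215419 - 303233) = ((-2068978 + 1573281) - 1526)/(-1518652) = (-495697 - 1526)*(-1/1518652) = -497223*(-1/1518652) = 497223/1518652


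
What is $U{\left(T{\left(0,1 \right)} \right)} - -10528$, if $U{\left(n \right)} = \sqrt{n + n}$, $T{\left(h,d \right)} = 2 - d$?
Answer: $10528 + \sqrt{2} \approx 10529.0$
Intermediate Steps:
$U{\left(n \right)} = \sqrt{2} \sqrt{n}$ ($U{\left(n \right)} = \sqrt{2 n} = \sqrt{2} \sqrt{n}$)
$U{\left(T{\left(0,1 \right)} \right)} - -10528 = \sqrt{2} \sqrt{2 - 1} - -10528 = \sqrt{2} \sqrt{2 - 1} + 10528 = \sqrt{2} \sqrt{1} + 10528 = \sqrt{2} \cdot 1 + 10528 = \sqrt{2} + 10528 = 10528 + \sqrt{2}$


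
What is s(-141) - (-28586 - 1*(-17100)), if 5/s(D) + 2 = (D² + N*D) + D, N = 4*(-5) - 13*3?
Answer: 322262707/28057 ≈ 11486.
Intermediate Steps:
N = -59 (N = -20 - 39 = -59)
s(D) = 5/(-2 + D² - 58*D) (s(D) = 5/(-2 + ((D² - 59*D) + D)) = 5/(-2 + (D² - 58*D)) = 5/(-2 + D² - 58*D))
s(-141) - (-28586 - 1*(-17100)) = 5/(-2 + (-141)² - 58*(-141)) - (-28586 - 1*(-17100)) = 5/(-2 + 19881 + 8178) - (-28586 + 17100) = 5/28057 - 1*(-11486) = 5*(1/28057) + 11486 = 5/28057 + 11486 = 322262707/28057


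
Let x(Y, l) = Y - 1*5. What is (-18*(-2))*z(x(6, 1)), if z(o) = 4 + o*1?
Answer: 180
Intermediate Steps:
x(Y, l) = -5 + Y (x(Y, l) = Y - 5 = -5 + Y)
z(o) = 4 + o
(-18*(-2))*z(x(6, 1)) = (-18*(-2))*(4 + (-5 + 6)) = 36*(4 + 1) = 36*5 = 180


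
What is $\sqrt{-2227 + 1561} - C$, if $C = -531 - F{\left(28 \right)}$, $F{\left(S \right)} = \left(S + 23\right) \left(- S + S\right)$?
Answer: $531 + 3 i \sqrt{74} \approx 531.0 + 25.807 i$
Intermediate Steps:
$F{\left(S \right)} = 0$ ($F{\left(S \right)} = \left(23 + S\right) 0 = 0$)
$C = -531$ ($C = -531 - 0 = -531 + 0 = -531$)
$\sqrt{-2227 + 1561} - C = \sqrt{-2227 + 1561} - -531 = \sqrt{-666} + 531 = 3 i \sqrt{74} + 531 = 531 + 3 i \sqrt{74}$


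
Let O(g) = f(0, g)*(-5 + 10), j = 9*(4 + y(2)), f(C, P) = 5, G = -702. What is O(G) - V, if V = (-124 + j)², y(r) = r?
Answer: -4875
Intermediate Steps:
j = 54 (j = 9*(4 + 2) = 9*6 = 54)
O(g) = 25 (O(g) = 5*(-5 + 10) = 5*5 = 25)
V = 4900 (V = (-124 + 54)² = (-70)² = 4900)
O(G) - V = 25 - 1*4900 = 25 - 4900 = -4875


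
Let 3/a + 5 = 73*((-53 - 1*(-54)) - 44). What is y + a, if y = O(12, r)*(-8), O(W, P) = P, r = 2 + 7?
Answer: -75457/1048 ≈ -72.001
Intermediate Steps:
r = 9
y = -72 (y = 9*(-8) = -72)
a = -1/1048 (a = 3/(-5 + 73*((-53 - 1*(-54)) - 44)) = 3/(-5 + 73*((-53 + 54) - 44)) = 3/(-5 + 73*(1 - 44)) = 3/(-5 + 73*(-43)) = 3/(-5 - 3139) = 3/(-3144) = 3*(-1/3144) = -1/1048 ≈ -0.00095420)
y + a = -72 - 1/1048 = -75457/1048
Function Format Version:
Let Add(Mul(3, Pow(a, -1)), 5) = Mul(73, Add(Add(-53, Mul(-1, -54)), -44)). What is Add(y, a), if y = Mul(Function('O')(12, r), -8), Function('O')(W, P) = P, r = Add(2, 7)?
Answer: Rational(-75457, 1048) ≈ -72.001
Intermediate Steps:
r = 9
y = -72 (y = Mul(9, -8) = -72)
a = Rational(-1, 1048) (a = Mul(3, Pow(Add(-5, Mul(73, Add(Add(-53, Mul(-1, -54)), -44))), -1)) = Mul(3, Pow(Add(-5, Mul(73, Add(Add(-53, 54), -44))), -1)) = Mul(3, Pow(Add(-5, Mul(73, Add(1, -44))), -1)) = Mul(3, Pow(Add(-5, Mul(73, -43)), -1)) = Mul(3, Pow(Add(-5, -3139), -1)) = Mul(3, Pow(-3144, -1)) = Mul(3, Rational(-1, 3144)) = Rational(-1, 1048) ≈ -0.00095420)
Add(y, a) = Add(-72, Rational(-1, 1048)) = Rational(-75457, 1048)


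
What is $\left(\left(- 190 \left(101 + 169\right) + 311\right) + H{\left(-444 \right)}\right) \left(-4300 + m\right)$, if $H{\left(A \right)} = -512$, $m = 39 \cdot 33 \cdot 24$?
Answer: $-1369308588$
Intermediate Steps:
$m = 30888$ ($m = 1287 \cdot 24 = 30888$)
$\left(\left(- 190 \left(101 + 169\right) + 311\right) + H{\left(-444 \right)}\right) \left(-4300 + m\right) = \left(\left(- 190 \left(101 + 169\right) + 311\right) - 512\right) \left(-4300 + 30888\right) = \left(\left(\left(-190\right) 270 + 311\right) - 512\right) 26588 = \left(\left(-51300 + 311\right) - 512\right) 26588 = \left(-50989 - 512\right) 26588 = \left(-51501\right) 26588 = -1369308588$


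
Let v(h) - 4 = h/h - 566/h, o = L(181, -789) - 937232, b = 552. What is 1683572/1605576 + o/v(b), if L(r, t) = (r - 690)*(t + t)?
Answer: -14848017518699/440329218 ≈ -33720.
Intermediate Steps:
L(r, t) = 2*t*(-690 + r) (L(r, t) = (-690 + r)*(2*t) = 2*t*(-690 + r))
o = -134030 (o = 2*(-789)*(-690 + 181) - 937232 = 2*(-789)*(-509) - 937232 = 803202 - 937232 = -134030)
v(h) = 5 - 566/h (v(h) = 4 + (h/h - 566/h) = 4 + (1 - 566/h) = 5 - 566/h)
1683572/1605576 + o/v(b) = 1683572/1605576 - 134030/(5 - 566/552) = 1683572*(1/1605576) - 134030/(5 - 566*1/552) = 420893/401394 - 134030/(5 - 283/276) = 420893/401394 - 134030/1097/276 = 420893/401394 - 134030*276/1097 = 420893/401394 - 36992280/1097 = -14848017518699/440329218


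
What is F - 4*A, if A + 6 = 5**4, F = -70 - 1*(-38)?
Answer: -2508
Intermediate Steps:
F = -32 (F = -70 + 38 = -32)
A = 619 (A = -6 + 5**4 = -6 + 625 = 619)
F - 4*A = -32 - 4*619 = -32 - 2476 = -2508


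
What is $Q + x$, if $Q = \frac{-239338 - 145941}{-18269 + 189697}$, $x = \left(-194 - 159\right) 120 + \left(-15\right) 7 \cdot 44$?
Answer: $- \frac{8054072719}{171428} \approx -46982.0$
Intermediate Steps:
$x = -46980$ ($x = \left(-353\right) 120 - 4620 = -42360 - 4620 = -46980$)
$Q = - \frac{385279}{171428} \approx -2.2475$
$Q + x = - \frac{385279}{171428} - 46980 = - \frac{8054072719}{171428}$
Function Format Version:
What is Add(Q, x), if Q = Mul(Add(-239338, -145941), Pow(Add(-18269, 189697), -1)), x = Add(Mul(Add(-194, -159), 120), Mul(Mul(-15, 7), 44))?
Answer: Rational(-8054072719, 171428) ≈ -46982.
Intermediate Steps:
x = -46980 (x = Add(Mul(-353, 120), Mul(-105, 44)) = Add(-42360, -4620) = -46980)
Q = Rational(-385279, 171428) (Q = Mul(-385279, Pow(171428, -1)) = Mul(-385279, Rational(1, 171428)) = Rational(-385279, 171428) ≈ -2.2475)
Add(Q, x) = Add(Rational(-385279, 171428), -46980) = Rational(-8054072719, 171428)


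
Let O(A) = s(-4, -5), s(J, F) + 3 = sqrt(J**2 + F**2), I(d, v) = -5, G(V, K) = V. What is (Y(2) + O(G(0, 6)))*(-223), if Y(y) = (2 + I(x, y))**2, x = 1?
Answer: -1338 - 223*sqrt(41) ≈ -2765.9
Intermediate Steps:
s(J, F) = -3 + sqrt(F**2 + J**2) (s(J, F) = -3 + sqrt(J**2 + F**2) = -3 + sqrt(F**2 + J**2))
Y(y) = 9 (Y(y) = (2 - 5)**2 = (-3)**2 = 9)
O(A) = -3 + sqrt(41) (O(A) = -3 + sqrt((-5)**2 + (-4)**2) = -3 + sqrt(25 + 16) = -3 + sqrt(41))
(Y(2) + O(G(0, 6)))*(-223) = (9 + (-3 + sqrt(41)))*(-223) = (6 + sqrt(41))*(-223) = -1338 - 223*sqrt(41)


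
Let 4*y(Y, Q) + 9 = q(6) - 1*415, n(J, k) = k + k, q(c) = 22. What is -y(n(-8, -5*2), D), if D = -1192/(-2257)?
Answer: 201/2 ≈ 100.50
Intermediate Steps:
D = 1192/2257 (D = -1192*(-1/2257) = 1192/2257 ≈ 0.52813)
n(J, k) = 2*k
y(Y, Q) = -201/2 (y(Y, Q) = -9/4 + (22 - 1*415)/4 = -9/4 + (22 - 415)/4 = -9/4 + (¼)*(-393) = -9/4 - 393/4 = -201/2)
-y(n(-8, -5*2), D) = -1*(-201/2) = 201/2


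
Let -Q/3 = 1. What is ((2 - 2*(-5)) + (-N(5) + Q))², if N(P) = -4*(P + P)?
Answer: 2401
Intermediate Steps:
Q = -3 (Q = -3*1 = -3)
N(P) = -8*P
((2 - 2*(-5)) + (-N(5) + Q))² = ((2 - 2*(-5)) + (-(-8)*5 - 3))² = ((2 + 10) + (-1*(-40) - 3))² = (12 + (40 - 3))² = (12 + 37)² = 49² = 2401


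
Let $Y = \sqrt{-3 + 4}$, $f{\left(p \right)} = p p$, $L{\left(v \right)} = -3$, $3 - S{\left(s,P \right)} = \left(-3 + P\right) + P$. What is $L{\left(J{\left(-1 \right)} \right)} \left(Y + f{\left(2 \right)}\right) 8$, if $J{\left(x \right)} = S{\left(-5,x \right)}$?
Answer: $-120$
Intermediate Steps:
$S{\left(s,P \right)} = 6 - 2 P$ ($S{\left(s,P \right)} = 3 - \left(\left(-3 + P\right) + P\right) = 3 - \left(-3 + 2 P\right) = 6 - 2 P$)
$J{\left(x \right)} = 6 - 2 x$
$f{\left(p \right)} = p^{2}$
$Y = 1$ ($Y = \sqrt{1} = 1$)
$L{\left(J{\left(-1 \right)} \right)} \left(Y + f{\left(2 \right)}\right) 8 = - 3 \left(1 + 2^{2}\right) 8 = - 3 \left(1 + 4\right) 8 = \left(-3\right) 5 \cdot 8 = \left(-15\right) 8 = -120$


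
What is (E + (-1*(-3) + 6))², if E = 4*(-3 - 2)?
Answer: 121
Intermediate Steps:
E = -20 (E = 4*(-5) = -20)
(E + (-1*(-3) + 6))² = (-20 + (-1*(-3) + 6))² = (-20 + (3 + 6))² = (-20 + 9)² = (-11)² = 121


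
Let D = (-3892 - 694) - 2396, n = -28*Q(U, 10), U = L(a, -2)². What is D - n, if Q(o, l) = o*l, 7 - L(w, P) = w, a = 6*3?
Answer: 26898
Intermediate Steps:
a = 18
L(w, P) = 7 - w
U = 121 (U = (7 - 1*18)² = (7 - 18)² = (-11)² = 121)
Q(o, l) = l*o
n = -33880 (n = -280*121 = -28*1210 = -33880)
D = -6982 (D = -4586 - 2396 = -6982)
D - n = -6982 - 1*(-33880) = -6982 + 33880 = 26898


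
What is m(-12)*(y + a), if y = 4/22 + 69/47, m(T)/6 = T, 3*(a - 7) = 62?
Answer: -1091280/517 ≈ -2110.8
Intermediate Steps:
a = 83/3 (a = 7 + (1/3)*62 = 7 + 62/3 = 83/3 ≈ 27.667)
m(T) = 6*T
y = 853/517 (y = 4*(1/22) + 69*(1/47) = 2/11 + 69/47 = 853/517 ≈ 1.6499)
m(-12)*(y + a) = (6*(-12))*(853/517 + 83/3) = -72*45470/1551 = -1091280/517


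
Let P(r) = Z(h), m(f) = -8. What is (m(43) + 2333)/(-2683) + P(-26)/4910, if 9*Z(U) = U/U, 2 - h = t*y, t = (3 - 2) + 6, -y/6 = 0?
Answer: -102739067/118561770 ≈ -0.86654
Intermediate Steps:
y = 0 (y = -6*0 = 0)
t = 7 (t = 1 + 6 = 7)
h = 2 (h = 2 - 7*0 = 2 - 1*0 = 2 + 0 = 2)
Z(U) = ⅑ (Z(U) = (U/U)/9 = (⅑)*1 = ⅑)
P(r) = ⅑
(m(43) + 2333)/(-2683) + P(-26)/4910 = (-8 + 2333)/(-2683) + (⅑)/4910 = 2325*(-1/2683) + (⅑)*(1/4910) = -2325/2683 + 1/44190 = -102739067/118561770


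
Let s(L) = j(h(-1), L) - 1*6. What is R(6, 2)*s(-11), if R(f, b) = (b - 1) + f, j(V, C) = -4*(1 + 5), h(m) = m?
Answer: -210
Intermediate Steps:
j(V, C) = -24 (j(V, C) = -4*6 = -24)
R(f, b) = -1 + b + f (R(f, b) = (-1 + b) + f = -1 + b + f)
s(L) = -30 (s(L) = -24 - 1*6 = -24 - 6 = -30)
R(6, 2)*s(-11) = (-1 + 2 + 6)*(-30) = 7*(-30) = -210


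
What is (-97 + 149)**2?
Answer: 2704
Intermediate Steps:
(-97 + 149)**2 = 52**2 = 2704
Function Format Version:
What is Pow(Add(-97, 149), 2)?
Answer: 2704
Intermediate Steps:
Pow(Add(-97, 149), 2) = Pow(52, 2) = 2704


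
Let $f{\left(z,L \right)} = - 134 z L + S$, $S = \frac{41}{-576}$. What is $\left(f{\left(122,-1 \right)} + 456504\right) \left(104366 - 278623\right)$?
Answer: $- \frac{47461108930727}{576} \approx -8.2398 \cdot 10^{10}$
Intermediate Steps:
$S = - \frac{41}{576}$ ($S = 41 \left(- \frac{1}{576}\right) = - \frac{41}{576} \approx -0.071181$)
$f{\left(z,L \right)} = - \frac{41}{576} - 134 L z$ ($f{\left(z,L \right)} = - 134 z L - \frac{41}{576} = - 134 L z - \frac{41}{576} = - \frac{41}{576} - 134 L z$)
$\left(f{\left(122,-1 \right)} + 456504\right) \left(104366 - 278623\right) = \left(\left(- \frac{41}{576} - \left(-134\right) 122\right) + 456504\right) \left(104366 - 278623\right) = \left(\left(- \frac{41}{576} + 16348\right) + 456504\right) \left(-174257\right) = \left(\frac{9416407}{576} + 456504\right) \left(-174257\right) = \frac{272362711}{576} \left(-174257\right) = - \frac{47461108930727}{576}$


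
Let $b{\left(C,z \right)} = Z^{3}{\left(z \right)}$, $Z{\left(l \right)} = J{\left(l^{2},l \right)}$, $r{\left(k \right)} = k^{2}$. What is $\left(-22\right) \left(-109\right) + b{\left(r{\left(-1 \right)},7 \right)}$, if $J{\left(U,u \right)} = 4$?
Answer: $2462$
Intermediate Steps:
$Z{\left(l \right)} = 4$
$b{\left(C,z \right)} = 64$ ($b{\left(C,z \right)} = 4^{3} = 64$)
$\left(-22\right) \left(-109\right) + b{\left(r{\left(-1 \right)},7 \right)} = \left(-22\right) \left(-109\right) + 64 = 2398 + 64 = 2462$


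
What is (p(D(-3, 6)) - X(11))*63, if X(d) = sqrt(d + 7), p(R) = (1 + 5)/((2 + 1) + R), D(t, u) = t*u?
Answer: -126/5 - 189*sqrt(2) ≈ -292.49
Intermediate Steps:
p(R) = 6/(3 + R)
X(d) = sqrt(7 + d)
(p(D(-3, 6)) - X(11))*63 = (6/(3 - 3*6) - sqrt(7 + 11))*63 = (6/(3 - 18) - sqrt(18))*63 = (6/(-15) - 3*sqrt(2))*63 = (6*(-1/15) - 3*sqrt(2))*63 = (-2/5 - 3*sqrt(2))*63 = -126/5 - 189*sqrt(2)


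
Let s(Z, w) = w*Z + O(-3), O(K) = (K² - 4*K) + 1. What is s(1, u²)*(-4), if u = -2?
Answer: -104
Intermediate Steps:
O(K) = 1 + K² - 4*K
s(Z, w) = 22 + Z*w (s(Z, w) = w*Z + (1 + (-3)² - 4*(-3)) = Z*w + (1 + 9 + 12) = Z*w + 22 = 22 + Z*w)
s(1, u²)*(-4) = (22 + 1*(-2)²)*(-4) = (22 + 1*4)*(-4) = (22 + 4)*(-4) = 26*(-4) = -104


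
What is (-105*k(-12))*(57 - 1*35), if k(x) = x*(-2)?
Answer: -55440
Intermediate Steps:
k(x) = -2*x
(-105*k(-12))*(57 - 1*35) = (-(-210)*(-12))*(57 - 1*35) = (-105*24)*(57 - 35) = -2520*22 = -55440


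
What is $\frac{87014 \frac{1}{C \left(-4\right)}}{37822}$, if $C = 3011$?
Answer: $- \frac{43507}{227764084} \approx -0.00019102$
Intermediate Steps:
$\frac{87014 \frac{1}{C \left(-4\right)}}{37822} = \frac{87014 \frac{1}{3011 \left(-4\right)}}{37822} = \frac{87014}{-12044} \cdot \frac{1}{37822} = 87014 \left(- \frac{1}{12044}\right) \frac{1}{37822} = \left(- \frac{43507}{6022}\right) \frac{1}{37822} = - \frac{43507}{227764084}$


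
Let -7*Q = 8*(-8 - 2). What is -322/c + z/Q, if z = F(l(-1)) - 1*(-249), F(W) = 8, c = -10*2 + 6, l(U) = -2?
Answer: 3639/80 ≈ 45.487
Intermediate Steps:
c = -14 (c = -20 + 6 = -14)
z = 257 (z = 8 - 1*(-249) = 8 + 249 = 257)
Q = 80/7 (Q = -8*(-8 - 2)/7 = -8*(-10)/7 = -⅐*(-80) = 80/7 ≈ 11.429)
-322/c + z/Q = -322/(-14) + 257/(80/7) = -322*(-1/14) + 257*(7/80) = 23 + 1799/80 = 3639/80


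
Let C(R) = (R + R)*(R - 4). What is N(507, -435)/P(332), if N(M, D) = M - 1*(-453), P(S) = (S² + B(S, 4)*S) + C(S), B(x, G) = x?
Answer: 2/913 ≈ 0.0021906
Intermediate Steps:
C(R) = 2*R*(-4 + R) (C(R) = (2*R)*(-4 + R) = 2*R*(-4 + R))
P(S) = 2*S² + 2*S*(-4 + S) (P(S) = (S² + S*S) + 2*S*(-4 + S) = (S² + S²) + 2*S*(-4 + S) = 2*S² + 2*S*(-4 + S))
N(M, D) = 453 + M (N(M, D) = M + 453 = 453 + M)
N(507, -435)/P(332) = (453 + 507)/((4*332*(-2 + 332))) = 960/((4*332*330)) = 960/438240 = 960*(1/438240) = 2/913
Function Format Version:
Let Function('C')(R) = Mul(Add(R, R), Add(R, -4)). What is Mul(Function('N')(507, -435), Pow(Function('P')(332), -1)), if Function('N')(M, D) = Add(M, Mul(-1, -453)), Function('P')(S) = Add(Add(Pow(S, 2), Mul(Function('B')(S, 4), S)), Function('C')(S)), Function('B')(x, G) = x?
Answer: Rational(2, 913) ≈ 0.0021906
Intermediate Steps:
Function('C')(R) = Mul(2, R, Add(-4, R)) (Function('C')(R) = Mul(Mul(2, R), Add(-4, R)) = Mul(2, R, Add(-4, R)))
Function('P')(S) = Add(Mul(2, Pow(S, 2)), Mul(2, S, Add(-4, S))) (Function('P')(S) = Add(Add(Pow(S, 2), Mul(S, S)), Mul(2, S, Add(-4, S))) = Add(Add(Pow(S, 2), Pow(S, 2)), Mul(2, S, Add(-4, S))) = Add(Mul(2, Pow(S, 2)), Mul(2, S, Add(-4, S))))
Function('N')(M, D) = Add(453, M) (Function('N')(M, D) = Add(M, 453) = Add(453, M))
Mul(Function('N')(507, -435), Pow(Function('P')(332), -1)) = Mul(Add(453, 507), Pow(Mul(4, 332, Add(-2, 332)), -1)) = Mul(960, Pow(Mul(4, 332, 330), -1)) = Mul(960, Pow(438240, -1)) = Mul(960, Rational(1, 438240)) = Rational(2, 913)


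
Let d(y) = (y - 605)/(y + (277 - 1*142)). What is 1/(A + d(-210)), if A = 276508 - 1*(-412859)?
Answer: 15/10340668 ≈ 1.4506e-6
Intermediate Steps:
d(y) = (-605 + y)/(135 + y) (d(y) = (-605 + y)/(y + (277 - 142)) = (-605 + y)/(y + 135) = (-605 + y)/(135 + y))
A = 689367 (A = 276508 + 412859 = 689367)
1/(A + d(-210)) = 1/(689367 + (-605 - 210)/(135 - 210)) = 1/(689367 - 815/(-75)) = 1/(689367 - 1/75*(-815)) = 1/(689367 + 163/15) = 1/(10340668/15) = 15/10340668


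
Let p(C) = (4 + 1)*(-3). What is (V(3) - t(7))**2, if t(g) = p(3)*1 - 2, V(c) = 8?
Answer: 625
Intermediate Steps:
p(C) = -15 (p(C) = 5*(-3) = -15)
t(g) = -17 (t(g) = -15*1 - 2 = -15 - 2 = -17)
(V(3) - t(7))**2 = (8 - 1*(-17))**2 = (8 + 17)**2 = 25**2 = 625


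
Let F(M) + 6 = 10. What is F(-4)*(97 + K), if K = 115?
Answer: 848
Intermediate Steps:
F(M) = 4 (F(M) = -6 + 10 = 4)
F(-4)*(97 + K) = 4*(97 + 115) = 4*212 = 848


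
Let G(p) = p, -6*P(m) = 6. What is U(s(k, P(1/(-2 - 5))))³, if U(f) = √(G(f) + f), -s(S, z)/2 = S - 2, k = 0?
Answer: 16*√2 ≈ 22.627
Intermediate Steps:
P(m) = -1 (P(m) = -⅙*6 = -1)
s(S, z) = 4 - 2*S (s(S, z) = -2*(S - 2) = -2*(-2 + S) = 4 - 2*S)
U(f) = √2*√f (U(f) = √(f + f) = √(2*f) = √2*√f)
U(s(k, P(1/(-2 - 5))))³ = (√2*√(4 - 2*0))³ = (√2*√(4 + 0))³ = (√2*√4)³ = (√2*2)³ = (2*√2)³ = 16*√2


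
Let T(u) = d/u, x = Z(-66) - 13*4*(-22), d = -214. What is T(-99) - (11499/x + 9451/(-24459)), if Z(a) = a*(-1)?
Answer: -617533373/88786170 ≈ -6.9553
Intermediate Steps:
Z(a) = -a
x = 1210 (x = -1*(-66) - 13*4*(-22) = 66 - 52*(-22) = 66 - 1*(-1144) = 66 + 1144 = 1210)
T(u) = -214/u
T(-99) - (11499/x + 9451/(-24459)) = -214/(-99) - (11499/1210 + 9451/(-24459)) = -214*(-1/99) - (11499*(1/1210) + 9451*(-1/24459)) = 214/99 - (11499/1210 - 9451/24459) = 214/99 - 1*269818331/29595390 = 214/99 - 269818331/29595390 = -617533373/88786170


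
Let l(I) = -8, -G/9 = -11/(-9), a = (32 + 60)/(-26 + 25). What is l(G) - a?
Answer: 84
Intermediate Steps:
a = -92 (a = 92/(-1) = 92*(-1) = -92)
G = -11 (G = -(-99)/(-9) = -(-99)*(-1)/9 = -9*11/9 = -11)
l(G) - a = -8 - 1*(-92) = -8 + 92 = 84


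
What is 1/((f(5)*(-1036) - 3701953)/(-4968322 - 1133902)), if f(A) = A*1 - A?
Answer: 6102224/3701953 ≈ 1.6484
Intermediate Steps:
f(A) = 0 (f(A) = A - A = 0)
1/((f(5)*(-1036) - 3701953)/(-4968322 - 1133902)) = 1/((0*(-1036) - 3701953)/(-4968322 - 1133902)) = 1/((0 - 3701953)/(-6102224)) = 1/(-3701953*(-1/6102224)) = 1/(3701953/6102224) = 6102224/3701953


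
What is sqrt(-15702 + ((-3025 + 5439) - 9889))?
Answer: 7*I*sqrt(473) ≈ 152.24*I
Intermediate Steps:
sqrt(-15702 + ((-3025 + 5439) - 9889)) = sqrt(-15702 + (2414 - 9889)) = sqrt(-15702 - 7475) = sqrt(-23177) = 7*I*sqrt(473)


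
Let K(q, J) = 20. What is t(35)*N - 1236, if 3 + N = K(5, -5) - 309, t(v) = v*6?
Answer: -62556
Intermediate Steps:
t(v) = 6*v
N = -292 (N = -3 + (20 - 309) = -3 - 289 = -292)
t(35)*N - 1236 = (6*35)*(-292) - 1236 = 210*(-292) - 1236 = -61320 - 1236 = -62556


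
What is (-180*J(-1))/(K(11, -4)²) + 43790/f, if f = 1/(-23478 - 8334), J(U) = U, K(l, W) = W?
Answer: -5572189875/4 ≈ -1.3930e+9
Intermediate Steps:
f = -1/31812 (f = 1/(-31812) = -1/31812 ≈ -3.1435e-5)
(-180*J(-1))/(K(11, -4)²) + 43790/f = (-180*(-1))/((-4)²) + 43790/(-1/31812) = 180/16 + 43790*(-31812) = 180*(1/16) - 1393047480 = 45/4 - 1393047480 = -5572189875/4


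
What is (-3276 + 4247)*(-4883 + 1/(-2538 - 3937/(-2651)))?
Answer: -31882556265414/6724301 ≈ -4.7414e+6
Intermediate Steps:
(-3276 + 4247)*(-4883 + 1/(-2538 - 3937/(-2651))) = 971*(-4883 + 1/(-2538 - 3937*(-1/2651))) = 971*(-4883 + 1/(-2538 + 3937/2651)) = 971*(-4883 + 1/(-6724301/2651)) = 971*(-4883 - 2651/6724301) = 971*(-32834764434/6724301) = -31882556265414/6724301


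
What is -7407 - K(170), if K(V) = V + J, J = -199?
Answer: -7378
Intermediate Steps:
K(V) = -199 + V (K(V) = V - 199 = -199 + V)
-7407 - K(170) = -7407 - (-199 + 170) = -7407 - 1*(-29) = -7407 + 29 = -7378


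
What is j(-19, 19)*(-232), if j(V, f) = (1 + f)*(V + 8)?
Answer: 51040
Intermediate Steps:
j(V, f) = (1 + f)*(8 + V)
j(-19, 19)*(-232) = (8 - 19 + 8*19 - 19*19)*(-232) = (8 - 19 + 152 - 361)*(-232) = -220*(-232) = 51040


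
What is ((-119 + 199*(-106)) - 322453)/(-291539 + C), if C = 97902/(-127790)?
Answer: 354169985/300450538 ≈ 1.1788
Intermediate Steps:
C = -48951/63895 (C = 97902*(-1/127790) = -48951/63895 ≈ -0.76612)
((-119 + 199*(-106)) - 322453)/(-291539 + C) = ((-119 + 199*(-106)) - 322453)/(-291539 - 48951/63895) = ((-119 - 21094) - 322453)/(-18627933356/63895) = (-21213 - 322453)*(-63895/18627933356) = -343666*(-63895/18627933356) = 354169985/300450538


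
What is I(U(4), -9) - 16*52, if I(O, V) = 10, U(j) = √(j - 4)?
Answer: -822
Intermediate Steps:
U(j) = √(-4 + j)
I(U(4), -9) - 16*52 = 10 - 16*52 = 10 - 832 = -822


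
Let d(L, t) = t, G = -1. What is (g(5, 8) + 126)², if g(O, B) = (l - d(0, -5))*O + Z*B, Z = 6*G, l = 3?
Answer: 13924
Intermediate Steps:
Z = -6 (Z = 6*(-1) = -6)
g(O, B) = -6*B + 8*O (g(O, B) = (3 - 1*(-5))*O - 6*B = (3 + 5)*O - 6*B = 8*O - 6*B = -6*B + 8*O)
(g(5, 8) + 126)² = ((-6*8 + 8*5) + 126)² = ((-48 + 40) + 126)² = (-8 + 126)² = 118² = 13924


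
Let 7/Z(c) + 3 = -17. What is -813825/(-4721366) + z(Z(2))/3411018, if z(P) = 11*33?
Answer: 157572361/913584321 ≈ 0.17248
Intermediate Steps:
Z(c) = -7/20 (Z(c) = 7/(-3 - 17) = 7/(-20) = 7*(-1/20) = -7/20)
z(P) = 363
-813825/(-4721366) + z(Z(2))/3411018 = -813825/(-4721366) + 363/3411018 = -813825*(-1/4721366) + 363*(1/3411018) = 813825/4721366 + 121/1137006 = 157572361/913584321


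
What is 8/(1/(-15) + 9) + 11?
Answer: 797/67 ≈ 11.896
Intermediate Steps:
8/(1/(-15) + 9) + 11 = 8/(-1/15 + 9) + 11 = 8/(134/15) + 11 = 8*(15/134) + 11 = 60/67 + 11 = 797/67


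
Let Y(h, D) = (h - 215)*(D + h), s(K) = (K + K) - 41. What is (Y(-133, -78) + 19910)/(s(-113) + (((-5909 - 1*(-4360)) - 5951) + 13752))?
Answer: 13334/855 ≈ 15.595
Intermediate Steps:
s(K) = -41 + 2*K (s(K) = 2*K - 41 = -41 + 2*K)
Y(h, D) = (-215 + h)*(D + h)
(Y(-133, -78) + 19910)/(s(-113) + (((-5909 - 1*(-4360)) - 5951) + 13752)) = (((-133)² - 215*(-78) - 215*(-133) - 78*(-133)) + 19910)/((-41 + 2*(-113)) + (((-5909 - 1*(-4360)) - 5951) + 13752)) = ((17689 + 16770 + 28595 + 10374) + 19910)/((-41 - 226) + (((-5909 + 4360) - 5951) + 13752)) = (73428 + 19910)/(-267 + ((-1549 - 5951) + 13752)) = 93338/(-267 + (-7500 + 13752)) = 93338/(-267 + 6252) = 93338/5985 = 93338*(1/5985) = 13334/855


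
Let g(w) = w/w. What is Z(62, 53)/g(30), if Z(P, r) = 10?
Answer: 10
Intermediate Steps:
g(w) = 1
Z(62, 53)/g(30) = 10/1 = 10*1 = 10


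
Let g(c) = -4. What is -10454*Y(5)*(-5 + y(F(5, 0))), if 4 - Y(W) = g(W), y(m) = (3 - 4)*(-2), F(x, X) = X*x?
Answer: 250896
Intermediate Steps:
y(m) = 2 (y(m) = -1*(-2) = 2)
Y(W) = 8 (Y(W) = 4 - 1*(-4) = 4 + 4 = 8)
-10454*Y(5)*(-5 + y(F(5, 0))) = -83632*(-5 + 2) = -83632*(-3) = -10454*(-24) = 250896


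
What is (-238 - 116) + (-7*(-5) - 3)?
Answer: -322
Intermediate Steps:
(-238 - 116) + (-7*(-5) - 3) = -354 + (35 - 3) = -354 + 32 = -322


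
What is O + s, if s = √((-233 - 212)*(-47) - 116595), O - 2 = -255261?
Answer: -255259 + 8*I*√1495 ≈ -2.5526e+5 + 309.32*I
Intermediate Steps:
O = -255259 (O = 2 - 255261 = -255259)
s = 8*I*√1495 (s = √(-445*(-47) - 116595) = √(20915 - 116595) = √(-95680) = 8*I*√1495 ≈ 309.32*I)
O + s = -255259 + 8*I*√1495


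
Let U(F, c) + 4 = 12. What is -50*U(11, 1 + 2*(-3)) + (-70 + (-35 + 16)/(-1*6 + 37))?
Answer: -14589/31 ≈ -470.61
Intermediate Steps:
U(F, c) = 8 (U(F, c) = -4 + 12 = 8)
-50*U(11, 1 + 2*(-3)) + (-70 + (-35 + 16)/(-1*6 + 37)) = -50*8 + (-70 + (-35 + 16)/(-1*6 + 37)) = -400 + (-70 - 19/(-6 + 37)) = -400 + (-70 - 19/31) = -400 - 2189/31 = -14589/31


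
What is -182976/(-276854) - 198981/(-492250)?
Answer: 72579310887/68140690750 ≈ 1.0651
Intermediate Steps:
-182976/(-276854) - 198981/(-492250) = -182976*(-1/276854) - 198981*(-1/492250) = 91488/138427 + 198981/492250 = 72579310887/68140690750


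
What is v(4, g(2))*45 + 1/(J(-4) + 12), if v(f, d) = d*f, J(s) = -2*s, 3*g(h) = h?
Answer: 2401/20 ≈ 120.05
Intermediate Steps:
g(h) = h/3
v(4, g(2))*45 + 1/(J(-4) + 12) = (((⅓)*2)*4)*45 + 1/(-2*(-4) + 12) = ((⅔)*4)*45 + 1/(8 + 12) = (8/3)*45 + 1/20 = 120 + 1/20 = 2401/20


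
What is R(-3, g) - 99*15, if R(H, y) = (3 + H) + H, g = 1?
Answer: -1488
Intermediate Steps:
R(H, y) = 3 + 2*H
R(-3, g) - 99*15 = (3 + 2*(-3)) - 99*15 = (3 - 6) - 1485 = -3 - 1485 = -1488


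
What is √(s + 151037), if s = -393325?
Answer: 4*I*√15143 ≈ 492.23*I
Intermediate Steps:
√(s + 151037) = √(-393325 + 151037) = √(-242288) = 4*I*√15143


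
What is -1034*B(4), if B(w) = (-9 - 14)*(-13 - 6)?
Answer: -451858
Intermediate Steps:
B(w) = 437 (B(w) = -23*(-19) = 437)
-1034*B(4) = -1034*437 = -451858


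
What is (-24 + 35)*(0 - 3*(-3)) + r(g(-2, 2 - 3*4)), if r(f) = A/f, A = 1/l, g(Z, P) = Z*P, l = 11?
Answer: 21781/220 ≈ 99.005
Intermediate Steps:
g(Z, P) = P*Z
A = 1/11 ≈ 0.090909
r(f) = 1/(11*f)
(-24 + 35)*(0 - 3*(-3)) + r(g(-2, 2 - 3*4)) = (-24 + 35)*(0 - 3*(-3)) + 1/(11*(((2 - 3*4)*(-2)))) = 11*(0 + 9) + 1/(11*(((2 - 12)*(-2)))) = 11*9 + 1/(11*((-10*(-2)))) = 99 + (1/11)/20 = 99 + (1/11)*(1/20) = 99 + 1/220 = 21781/220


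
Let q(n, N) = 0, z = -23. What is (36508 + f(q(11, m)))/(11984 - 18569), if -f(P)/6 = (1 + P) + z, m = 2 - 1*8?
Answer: -7328/1317 ≈ -5.5642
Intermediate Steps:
m = -6 (m = 2 - 8 = -6)
f(P) = 132 - 6*P (f(P) = -6*((1 + P) - 23) = -6*(-22 + P) = 132 - 6*P)
(36508 + f(q(11, m)))/(11984 - 18569) = (36508 + (132 - 6*0))/(11984 - 18569) = (36508 + (132 + 0))/(-6585) = (36508 + 132)*(-1/6585) = 36640*(-1/6585) = -7328/1317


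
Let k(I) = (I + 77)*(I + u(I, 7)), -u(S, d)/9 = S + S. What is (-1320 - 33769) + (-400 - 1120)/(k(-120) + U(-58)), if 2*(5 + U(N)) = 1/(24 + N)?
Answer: -209316343429/5965301 ≈ -35089.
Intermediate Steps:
u(S, d) = -18*S (u(S, d) = -9*(S + S) = -18*S)
U(N) = -5 + 1/(2*(24 + N))
k(I) = -17*I*(77 + I) (k(I) = (I + 77)*(I - 18*I) = (77 + I)*(-17*I) = -17*I*(77 + I))
(-1320 - 33769) + (-400 - 1120)/(k(-120) + U(-58)) = (-1320 - 33769) + (-400 - 1120)/(17*(-120)*(-77 - 1*(-120)) + (-239 - 10*(-58))/(2*(24 - 58))) = -35089 - 1520/(17*(-120)*(-77 + 120) + (½)*(-239 + 580)/(-34)) = -35089 - 1520/(17*(-120)*43 + (½)*(-1/34)*341) = -35089 - 1520/(-87720 - 341/68) = -35089 - 1520/(-5965301/68) = -35089 - 1520*(-68/5965301) = -35089 + 103360/5965301 = -209316343429/5965301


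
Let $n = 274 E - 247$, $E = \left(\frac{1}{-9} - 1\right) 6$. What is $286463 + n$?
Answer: $\frac{853168}{3} \approx 2.8439 \cdot 10^{5}$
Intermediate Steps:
$E = - \frac{20}{3}$ ($E = \left(- \frac{1}{9} - 1\right) 6 = \left(- \frac{10}{9}\right) 6 = - \frac{20}{3} \approx -6.6667$)
$n = - \frac{6221}{3}$ ($n = 274 \left(- \frac{20}{3}\right) - 247 = - \frac{5480}{3} - 247 = - \frac{6221}{3} \approx -2073.7$)
$286463 + n = 286463 - \frac{6221}{3} = \frac{853168}{3}$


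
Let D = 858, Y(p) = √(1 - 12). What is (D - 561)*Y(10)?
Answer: 297*I*√11 ≈ 985.04*I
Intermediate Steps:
Y(p) = I*√11 (Y(p) = √(-11) = I*√11)
(D - 561)*Y(10) = (858 - 561)*(I*√11) = 297*(I*√11) = 297*I*√11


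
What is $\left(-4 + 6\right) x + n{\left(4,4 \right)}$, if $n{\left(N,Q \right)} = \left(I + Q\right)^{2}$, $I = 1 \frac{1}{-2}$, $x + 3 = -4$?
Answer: $- \frac{7}{4} \approx -1.75$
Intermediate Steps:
$x = -7$ ($x = -3 - 4 = -7$)
$I = - \frac{1}{2}$ ($I = 1 \left(- \frac{1}{2}\right) = - \frac{1}{2} \approx -0.5$)
$n{\left(N,Q \right)} = \left(- \frac{1}{2} + Q\right)^{2}$
$\left(-4 + 6\right) x + n{\left(4,4 \right)} = \left(-4 + 6\right) \left(-7\right) + \frac{\left(-1 + 2 \cdot 4\right)^{2}}{4} = 2 \left(-7\right) + \frac{\left(-1 + 8\right)^{2}}{4} = -14 + \frac{7^{2}}{4} = -14 + \frac{1}{4} \cdot 49 = -14 + \frac{49}{4} = - \frac{7}{4}$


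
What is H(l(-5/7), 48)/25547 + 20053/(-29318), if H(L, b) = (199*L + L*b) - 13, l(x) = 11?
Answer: -433018119/748986946 ≈ -0.57814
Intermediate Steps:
H(L, b) = -13 + 199*L + L*b
H(l(-5/7), 48)/25547 + 20053/(-29318) = (-13 + 199*11 + 11*48)/25547 + 20053/(-29318) = (-13 + 2189 + 528)*(1/25547) + 20053*(-1/29318) = 2704*(1/25547) - 20053/29318 = 2704/25547 - 20053/29318 = -433018119/748986946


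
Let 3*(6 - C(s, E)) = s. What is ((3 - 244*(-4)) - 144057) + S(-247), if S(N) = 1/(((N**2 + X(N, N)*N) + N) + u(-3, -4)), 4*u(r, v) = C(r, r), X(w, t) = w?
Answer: -69692006094/487091 ≈ -1.4308e+5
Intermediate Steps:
C(s, E) = 6 - s/3
u(r, v) = 3/2 - r/12 (u(r, v) = (6 - r/3)/4 = 3/2 - r/12)
S(N) = 1/(7/4 + N + 2*N**2) (S(N) = 1/(((N**2 + N*N) + N) + (3/2 - 1/12*(-3))) = 1/(((N**2 + N**2) + N) + (3/2 + 1/4)) = 1/((2*N**2 + N) + 7/4) = 1/((N + 2*N**2) + 7/4) = 1/(7/4 + N + 2*N**2))
((3 - 244*(-4)) - 144057) + S(-247) = ((3 - 244*(-4)) - 144057) + 4/(7 + 4*(-247) + 8*(-247)**2) = ((3 + 976) - 144057) + 4/(7 - 988 + 8*61009) = (979 - 144057) + 4/(7 - 988 + 488072) = -143078 + 4/487091 = -69692006094/487091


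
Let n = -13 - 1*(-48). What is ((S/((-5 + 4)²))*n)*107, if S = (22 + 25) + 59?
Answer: 396970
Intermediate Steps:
S = 106 (S = 47 + 59 = 106)
n = 35 (n = -13 + 48 = 35)
((S/((-5 + 4)²))*n)*107 = ((106/((-5 + 4)²))*35)*107 = ((106/((-1)²))*35)*107 = ((106/1)*35)*107 = ((106*1)*35)*107 = (106*35)*107 = 3710*107 = 396970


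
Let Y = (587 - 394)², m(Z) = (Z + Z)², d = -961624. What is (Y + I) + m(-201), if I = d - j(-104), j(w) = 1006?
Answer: -763777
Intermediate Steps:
m(Z) = 4*Z² (m(Z) = (2*Z)² = 4*Z²)
I = -962630 (I = -961624 - 1*1006 = -961624 - 1006 = -962630)
Y = 37249 (Y = 193² = 37249)
(Y + I) + m(-201) = (37249 - 962630) + 4*(-201)² = -925381 + 4*40401 = -925381 + 161604 = -763777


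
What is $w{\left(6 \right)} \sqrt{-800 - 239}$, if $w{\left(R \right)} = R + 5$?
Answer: $11 i \sqrt{1039} \approx 354.57 i$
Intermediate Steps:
$w{\left(R \right)} = 5 + R$
$w{\left(6 \right)} \sqrt{-800 - 239} = \left(5 + 6\right) \sqrt{-800 - 239} = 11 \sqrt{-1039} = 11 i \sqrt{1039}$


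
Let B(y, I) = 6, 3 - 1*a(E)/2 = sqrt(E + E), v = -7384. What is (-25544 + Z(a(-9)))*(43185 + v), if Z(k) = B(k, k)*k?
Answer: -913211908 - 1288836*I*sqrt(2) ≈ -9.1321e+8 - 1.8227e+6*I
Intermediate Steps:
a(E) = 6 - 2*sqrt(2)*sqrt(E) (a(E) = 6 - 2*sqrt(E + E) = 6 - 2*sqrt(2)*sqrt(E))
Z(k) = 6*k
(-25544 + Z(a(-9)))*(43185 + v) = (-25544 + 6*(6 - 2*sqrt(2)*sqrt(-9)))*(43185 - 7384) = (-25544 + 6*(6 - 2*sqrt(2)*3*I))*35801 = (-25544 + 6*(6 - 6*I*sqrt(2)))*35801 = (-25544 + (36 - 36*I*sqrt(2)))*35801 = (-25508 - 36*I*sqrt(2))*35801 = -913211908 - 1288836*I*sqrt(2)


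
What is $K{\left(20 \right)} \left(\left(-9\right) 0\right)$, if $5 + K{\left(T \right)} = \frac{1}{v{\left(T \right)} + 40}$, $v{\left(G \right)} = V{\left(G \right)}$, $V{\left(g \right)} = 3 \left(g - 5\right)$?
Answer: $0$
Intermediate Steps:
$V{\left(g \right)} = -15 + 3 g$ ($V{\left(g \right)} = 3 \left(-5 + g\right) = -15 + 3 g$)
$v{\left(G \right)} = -15 + 3 G$
$K{\left(T \right)} = -5 + \frac{1}{25 + 3 T}$ ($K{\left(T \right)} = -5 + \frac{1}{\left(-15 + 3 T\right) + 40} = -5 + \frac{1}{25 + 3 T}$)
$K{\left(20 \right)} \left(\left(-9\right) 0\right) = \frac{-124 - 300}{25 + 3 \cdot 20} \left(\left(-9\right) 0\right) = \frac{-124 - 300}{25 + 60} \cdot 0 = \frac{1}{85} \left(-424\right) 0 = \left(- \frac{424}{85}\right) 0 = 0$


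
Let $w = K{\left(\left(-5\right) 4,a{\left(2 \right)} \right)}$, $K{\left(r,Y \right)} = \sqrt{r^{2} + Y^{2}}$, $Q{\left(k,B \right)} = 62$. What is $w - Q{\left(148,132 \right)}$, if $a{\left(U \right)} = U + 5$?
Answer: $-62 + \sqrt{449} \approx -40.81$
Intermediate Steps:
$a{\left(U \right)} = 5 + U$
$K{\left(r,Y \right)} = \sqrt{Y^{2} + r^{2}}$
$w = \sqrt{449}$ ($w = \sqrt{\left(5 + 2\right)^{2} + \left(\left(-5\right) 4\right)^{2}} = \sqrt{7^{2} + \left(-20\right)^{2}} = \sqrt{49 + 400} = \sqrt{449} \approx 21.19$)
$w - Q{\left(148,132 \right)} = \sqrt{449} - 62 = -62 + \sqrt{449}$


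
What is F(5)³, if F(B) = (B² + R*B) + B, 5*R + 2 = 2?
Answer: 27000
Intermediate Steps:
R = 0 (R = -⅖ + (⅕)*2 = -⅖ + ⅖ = 0)
F(B) = B + B² (F(B) = (B² + 0*B) + B = (B² + 0) + B = B² + B = B + B²)
F(5)³ = (5*(1 + 5))³ = (5*6)³ = 30³ = 27000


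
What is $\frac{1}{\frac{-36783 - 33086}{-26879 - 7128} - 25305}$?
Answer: $- \frac{34007}{860477266} \approx -3.9521 \cdot 10^{-5}$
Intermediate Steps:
$\frac{1}{\frac{-36783 - 33086}{-26879 - 7128} - 25305} = \frac{1}{- \frac{69869}{-34007} - 25305} = \frac{1}{\left(-69869\right) \left(- \frac{1}{34007}\right) - 25305} = \frac{1}{\frac{69869}{34007} - 25305} = \frac{1}{- \frac{860477266}{34007}} = - \frac{34007}{860477266}$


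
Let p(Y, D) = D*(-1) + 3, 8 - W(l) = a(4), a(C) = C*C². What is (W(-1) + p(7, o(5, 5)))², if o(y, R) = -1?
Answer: 2704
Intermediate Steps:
a(C) = C³
W(l) = -56 (W(l) = 8 - 1*4³ = 8 - 1*64 = 8 - 64 = -56)
p(Y, D) = 3 - D (p(Y, D) = -D + 3 = 3 - D)
(W(-1) + p(7, o(5, 5)))² = (-56 + (3 - 1*(-1)))² = (-56 + (3 + 1))² = (-56 + 4)² = (-52)² = 2704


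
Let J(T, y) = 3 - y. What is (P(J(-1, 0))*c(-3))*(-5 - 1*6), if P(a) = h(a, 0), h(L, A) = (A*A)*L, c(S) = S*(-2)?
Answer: 0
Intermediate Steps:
c(S) = -2*S
h(L, A) = L*A² (h(L, A) = A²*L = L*A²)
P(a) = 0 (P(a) = a*0² = a*0 = 0)
(P(J(-1, 0))*c(-3))*(-5 - 1*6) = (0*(-2*(-3)))*(-5 - 1*6) = (0*6)*(-5 - 6) = 0*(-11) = 0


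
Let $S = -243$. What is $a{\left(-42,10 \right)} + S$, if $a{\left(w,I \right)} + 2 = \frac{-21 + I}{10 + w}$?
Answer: $- \frac{7829}{32} \approx -244.66$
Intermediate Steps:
$a{\left(w,I \right)} = -2 + \frac{-21 + I}{10 + w}$
$a{\left(-42,10 \right)} + S = \frac{-41 + 10 - -84}{10 - 42} - 243 = \frac{-41 + 10 + 84}{-32} - 243 = \left(- \frac{1}{32}\right) 53 - 243 = - \frac{53}{32} - 243 = - \frac{7829}{32}$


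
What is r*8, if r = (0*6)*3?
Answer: 0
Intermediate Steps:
r = 0 (r = 0*3 = 0)
r*8 = 0*8 = 0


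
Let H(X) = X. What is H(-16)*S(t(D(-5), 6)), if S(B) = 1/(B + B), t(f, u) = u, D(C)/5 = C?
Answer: -4/3 ≈ -1.3333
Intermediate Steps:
D(C) = 5*C
S(B) = 1/(2*B)
H(-16)*S(t(D(-5), 6)) = -8/6 = -16*1/12 = -4/3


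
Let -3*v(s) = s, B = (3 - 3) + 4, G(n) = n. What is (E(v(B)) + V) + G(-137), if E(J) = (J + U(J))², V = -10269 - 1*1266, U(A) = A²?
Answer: -945416/81 ≈ -11672.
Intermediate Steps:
B = 4 (B = 0 + 4 = 4)
V = -11535 (V = -10269 - 1266 = -11535)
v(s) = -s/3
E(J) = (J + J²)²
(E(v(B)) + V) + G(-137) = ((-⅓*4)²*(1 - ⅓*4)² - 11535) - 137 = ((-4/3)²*(1 - 4/3)² - 11535) - 137 = (16*(-⅓)²/9 - 11535) - 137 = ((16/9)*(⅑) - 11535) - 137 = (16/81 - 11535) - 137 = -934319/81 - 137 = -945416/81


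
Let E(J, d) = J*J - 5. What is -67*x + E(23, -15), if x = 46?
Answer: -2558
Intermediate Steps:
E(J, d) = -5 + J**2 (E(J, d) = J**2 - 5 = -5 + J**2)
-67*x + E(23, -15) = -67*46 + (-5 + 23**2) = -3082 + (-5 + 529) = -3082 + 524 = -2558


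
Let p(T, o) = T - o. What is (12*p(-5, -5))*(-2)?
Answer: 0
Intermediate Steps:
(12*p(-5, -5))*(-2) = (12*(-5 - 1*(-5)))*(-2) = (12*(-5 + 5))*(-2) = (12*0)*(-2) = 0*(-2) = 0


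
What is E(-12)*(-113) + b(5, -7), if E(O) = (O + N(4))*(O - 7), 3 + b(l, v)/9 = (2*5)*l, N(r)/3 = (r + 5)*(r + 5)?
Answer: 496380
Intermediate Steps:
N(r) = 3*(5 + r)² (N(r) = 3*((r + 5)*(r + 5)) = 3*((5 + r)*(5 + r)) = 3*(5 + r)²)
b(l, v) = -27 + 90*l (b(l, v) = -27 + 9*((2*5)*l) = -27 + 9*(10*l) = -27 + 90*l)
E(O) = (-7 + O)*(243 + O) (E(O) = (O + 3*(5 + 4)²)*(O - 7) = (O + 3*9²)*(-7 + O) = (O + 3*81)*(-7 + O) = (O + 243)*(-7 + O) = (243 + O)*(-7 + O) = (-7 + O)*(243 + O))
E(-12)*(-113) + b(5, -7) = (-1701 + (-12)² + 236*(-12))*(-113) + (-27 + 90*5) = (-1701 + 144 - 2832)*(-113) + (-27 + 450) = -4389*(-113) + 423 = 495957 + 423 = 496380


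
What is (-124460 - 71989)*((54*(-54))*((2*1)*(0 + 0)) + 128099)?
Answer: -25164920451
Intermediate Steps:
(-124460 - 71989)*((54*(-54))*((2*1)*(0 + 0)) + 128099) = -196449*(-5832*0 + 128099) = -196449*(-2916*0 + 128099) = -196449*(0 + 128099) = -196449*128099 = -25164920451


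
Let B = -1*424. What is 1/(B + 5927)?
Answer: 1/5503 ≈ 0.00018172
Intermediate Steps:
B = -424
1/(B + 5927) = 1/(-424 + 5927) = 1/5503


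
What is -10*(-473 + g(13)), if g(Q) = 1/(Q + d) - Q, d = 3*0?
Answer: 63170/13 ≈ 4859.2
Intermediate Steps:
d = 0
g(Q) = 1/Q - Q (g(Q) = 1/(Q + 0) - Q = 1/Q - Q)
-10*(-473 + g(13)) = -10*(-473 + (1/13 - 1*13)) = -10*(-473 + (1/13 - 13)) = -10*(-473 - 168/13) = -10*(-6317/13) = 63170/13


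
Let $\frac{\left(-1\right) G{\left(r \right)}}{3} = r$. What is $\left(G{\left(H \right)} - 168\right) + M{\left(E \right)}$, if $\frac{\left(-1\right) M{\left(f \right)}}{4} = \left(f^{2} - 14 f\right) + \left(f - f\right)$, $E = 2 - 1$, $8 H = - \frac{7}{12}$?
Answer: $- \frac{3705}{32} \approx -115.78$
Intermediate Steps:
$H = - \frac{7}{96}$ ($H = \frac{\left(-7\right) \frac{1}{12}}{8} = \frac{1}{8} \left(- \frac{7}{12}\right) = - \frac{7}{96} \approx -0.072917$)
$G{\left(r \right)} = - 3 r$
$E = 1$ ($E = 2 - 1 = 1$)
$M{\left(f \right)} = - 4 f^{2} + 56 f$ ($M{\left(f \right)} = - 4 \left(\left(f^{2} - 14 f\right) + \left(f - f\right)\right) = - 4 \left(\left(f^{2} - 14 f\right) + 0\right) = - 4 \left(f^{2} - 14 f\right) = - 4 f^{2} + 56 f$)
$\left(G{\left(H \right)} - 168\right) + M{\left(E \right)} = \left(\left(-3\right) \left(- \frac{7}{96}\right) - 168\right) + 4 \cdot 1 \left(14 - 1\right) = \left(\frac{7}{32} - 168\right) + 4 \cdot 1 \left(14 - 1\right) = - \frac{5369}{32} + 4 \cdot 1 \cdot 13 = - \frac{5369}{32} + 52 = - \frac{3705}{32}$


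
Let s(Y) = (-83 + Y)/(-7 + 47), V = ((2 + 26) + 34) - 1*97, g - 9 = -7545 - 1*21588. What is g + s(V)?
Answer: -582539/20 ≈ -29127.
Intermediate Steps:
g = -29124 (g = 9 + (-7545 - 1*21588) = 9 + (-7545 - 21588) = 9 - 29133 = -29124)
V = -35 (V = (28 + 34) - 97 = 62 - 97 = -35)
s(Y) = -83/40 + Y/40 (s(Y) = (-83 + Y)/40 = (-83 + Y)*(1/40) = -83/40 + Y/40)
g + s(V) = -29124 + (-83/40 + (1/40)*(-35)) = -29124 + (-83/40 - 7/8) = -29124 - 59/20 = -582539/20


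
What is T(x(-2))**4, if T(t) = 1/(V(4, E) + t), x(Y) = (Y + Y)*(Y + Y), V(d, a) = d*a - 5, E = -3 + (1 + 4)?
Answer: 1/130321 ≈ 7.6734e-6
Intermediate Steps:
E = 2 (E = -3 + 5 = 2)
V(d, a) = -5 + a*d (V(d, a) = a*d - 5 = -5 + a*d)
x(Y) = 4*Y**2 (x(Y) = (2*Y)*(2*Y) = 4*Y**2)
T(t) = 1/(3 + t) (T(t) = 1/((-5 + 2*4) + t) = 1/((-5 + 8) + t) = 1/(3 + t))
T(x(-2))**4 = (1/(3 + 4*(-2)**2))**4 = (1/(3 + 4*4))**4 = (1/(3 + 16))**4 = (1/19)**4 = 1/130321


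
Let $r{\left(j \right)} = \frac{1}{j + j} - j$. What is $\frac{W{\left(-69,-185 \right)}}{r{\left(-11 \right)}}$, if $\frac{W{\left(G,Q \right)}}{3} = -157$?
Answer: $- \frac{10362}{241} \approx -42.996$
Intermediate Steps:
$W{\left(G,Q \right)} = -471$ ($W{\left(G,Q \right)} = 3 \left(-157\right) = -471$)
$r{\left(j \right)} = \frac{1}{2 j} - j$
$\frac{W{\left(-69,-185 \right)}}{r{\left(-11 \right)}} = - \frac{471}{\frac{1}{2 \left(-11\right)} - -11} = - \frac{471}{\frac{1}{2} \left(- \frac{1}{11}\right) + 11} = - \frac{471}{- \frac{1}{22} + 11} = - \frac{471}{\frac{241}{22}} = \left(-471\right) \frac{22}{241} = - \frac{10362}{241}$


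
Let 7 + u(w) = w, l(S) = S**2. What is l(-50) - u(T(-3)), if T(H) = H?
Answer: 2510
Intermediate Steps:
u(w) = -7 + w
l(-50) - u(T(-3)) = (-50)**2 - (-7 - 3) = 2500 - 1*(-10) = 2500 + 10 = 2510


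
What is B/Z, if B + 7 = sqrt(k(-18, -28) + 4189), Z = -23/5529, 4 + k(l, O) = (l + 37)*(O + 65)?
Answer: 38703/23 - 11058*sqrt(1222)/23 ≈ -15124.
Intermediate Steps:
k(l, O) = -4 + (37 + l)*(65 + O) (k(l, O) = -4 + (l + 37)*(O + 65) = -4 + (37 + l)*(65 + O))
Z = -23/5529 (Z = -23*1/5529 = -23/5529 ≈ -0.0041599)
B = -7 + 2*sqrt(1222) (B = -7 + sqrt((2401 + 37*(-28) + 65*(-18) - 28*(-18)) + 4189) = -7 + sqrt((2401 - 1036 - 1170 + 504) + 4189) = -7 + sqrt(699 + 4189) = -7 + sqrt(4888) = -7 + 2*sqrt(1222) ≈ 62.914)
B/Z = (-7 + 2*sqrt(1222))/(-23/5529) = (-7 + 2*sqrt(1222))*(-5529/23) = 38703/23 - 11058*sqrt(1222)/23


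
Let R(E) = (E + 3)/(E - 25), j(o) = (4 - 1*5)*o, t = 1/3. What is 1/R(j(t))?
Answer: -19/2 ≈ -9.5000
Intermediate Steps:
t = ⅓ (t = 1*(⅓) = ⅓ ≈ 0.33333)
j(o) = -o (j(o) = (4 - 5)*o = -o)
R(E) = (3 + E)/(-25 + E)
1/R(j(t)) = 1/((3 - 1*⅓)/(-25 - 1*⅓)) = 1/((3 - ⅓)/(-25 - ⅓)) = 1/((8/3)/(-76/3)) = 1/(-3/76*8/3) = 1/(-2/19) = -19/2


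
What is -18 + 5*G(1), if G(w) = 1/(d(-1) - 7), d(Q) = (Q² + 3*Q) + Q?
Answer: -37/2 ≈ -18.500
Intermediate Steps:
d(Q) = Q² + 4*Q
G(w) = -⅒ (G(w) = 1/(-(4 - 1) - 7) = 1/(-1*3 - 7) = 1/(-3 - 7) = 1/(-10) = -⅒)
-18 + 5*G(1) = -18 + 5*(-⅒) = -18 - ½ = -37/2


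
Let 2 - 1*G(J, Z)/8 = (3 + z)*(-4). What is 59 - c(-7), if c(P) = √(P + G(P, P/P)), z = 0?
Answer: 59 - √105 ≈ 48.753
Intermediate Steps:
G(J, Z) = 112 (G(J, Z) = 16 - 8*(3 + 0)*(-4) = 16 - 24*(-4) = 16 - 8*(-12) = 16 + 96 = 112)
c(P) = √(112 + P) (c(P) = √(P + 112) = √(112 + P))
59 - c(-7) = 59 - √(112 - 7) = 59 - √105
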